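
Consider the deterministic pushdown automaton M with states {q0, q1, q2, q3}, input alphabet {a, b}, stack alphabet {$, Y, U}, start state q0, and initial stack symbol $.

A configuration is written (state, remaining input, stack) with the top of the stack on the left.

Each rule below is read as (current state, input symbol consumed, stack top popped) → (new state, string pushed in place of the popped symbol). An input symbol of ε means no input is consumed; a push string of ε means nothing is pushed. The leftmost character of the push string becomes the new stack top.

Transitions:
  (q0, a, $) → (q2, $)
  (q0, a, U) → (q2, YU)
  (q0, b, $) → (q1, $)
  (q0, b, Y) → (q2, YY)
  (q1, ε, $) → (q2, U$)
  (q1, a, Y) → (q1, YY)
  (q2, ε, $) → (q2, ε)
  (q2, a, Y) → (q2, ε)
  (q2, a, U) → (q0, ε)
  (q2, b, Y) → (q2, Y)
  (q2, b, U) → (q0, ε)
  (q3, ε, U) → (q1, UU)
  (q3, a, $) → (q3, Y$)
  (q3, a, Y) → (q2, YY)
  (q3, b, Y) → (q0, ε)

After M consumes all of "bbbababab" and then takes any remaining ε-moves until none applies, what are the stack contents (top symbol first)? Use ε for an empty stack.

U$

(q0, bbbababab, $) ⊢ (q1, bbababab, $) ⊢ (q2, bbababab, U$) ⊢ (q0, bababab, $) ⊢ (q1, ababab, $) ⊢ (q2, ababab, U$) ⊢ (q0, babab, $) ⊢ (q1, abab, $) ⊢ (q2, abab, U$) ⊢ (q0, bab, $) ⊢ (q1, ab, $) ⊢ (q2, ab, U$) ⊢ (q0, b, $) ⊢ (q1, ε, $) ⊢ (q2, ε, U$)
All input consumed in state q2 with stack U$.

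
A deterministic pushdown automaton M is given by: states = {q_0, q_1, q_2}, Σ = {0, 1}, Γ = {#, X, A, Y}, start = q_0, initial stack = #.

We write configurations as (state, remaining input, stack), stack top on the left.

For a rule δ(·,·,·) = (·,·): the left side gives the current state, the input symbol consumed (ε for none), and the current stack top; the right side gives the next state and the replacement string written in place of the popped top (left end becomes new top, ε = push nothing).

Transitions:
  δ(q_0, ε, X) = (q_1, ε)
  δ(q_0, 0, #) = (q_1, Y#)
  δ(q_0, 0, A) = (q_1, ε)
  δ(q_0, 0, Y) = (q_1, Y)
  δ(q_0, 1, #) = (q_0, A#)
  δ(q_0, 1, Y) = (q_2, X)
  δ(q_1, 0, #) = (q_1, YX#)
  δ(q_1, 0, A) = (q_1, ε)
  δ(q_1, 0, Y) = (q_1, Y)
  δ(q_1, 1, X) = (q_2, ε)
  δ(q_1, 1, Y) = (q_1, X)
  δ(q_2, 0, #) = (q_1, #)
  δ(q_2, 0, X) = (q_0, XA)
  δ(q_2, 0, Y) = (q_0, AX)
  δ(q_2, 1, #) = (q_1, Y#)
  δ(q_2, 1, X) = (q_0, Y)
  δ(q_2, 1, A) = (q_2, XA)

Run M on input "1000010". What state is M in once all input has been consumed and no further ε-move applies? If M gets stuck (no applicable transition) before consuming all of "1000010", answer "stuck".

(q_0, 1000010, #) ⊢ (q_0, 000010, A#) ⊢ (q_1, 00010, #) ⊢ (q_1, 0010, YX#) ⊢ (q_1, 010, YX#) ⊢ (q_1, 10, YX#) ⊢ (q_1, 0, XX#)
No transition for (q_1, 0, top X); M blocks with input 0 remaining.

stuck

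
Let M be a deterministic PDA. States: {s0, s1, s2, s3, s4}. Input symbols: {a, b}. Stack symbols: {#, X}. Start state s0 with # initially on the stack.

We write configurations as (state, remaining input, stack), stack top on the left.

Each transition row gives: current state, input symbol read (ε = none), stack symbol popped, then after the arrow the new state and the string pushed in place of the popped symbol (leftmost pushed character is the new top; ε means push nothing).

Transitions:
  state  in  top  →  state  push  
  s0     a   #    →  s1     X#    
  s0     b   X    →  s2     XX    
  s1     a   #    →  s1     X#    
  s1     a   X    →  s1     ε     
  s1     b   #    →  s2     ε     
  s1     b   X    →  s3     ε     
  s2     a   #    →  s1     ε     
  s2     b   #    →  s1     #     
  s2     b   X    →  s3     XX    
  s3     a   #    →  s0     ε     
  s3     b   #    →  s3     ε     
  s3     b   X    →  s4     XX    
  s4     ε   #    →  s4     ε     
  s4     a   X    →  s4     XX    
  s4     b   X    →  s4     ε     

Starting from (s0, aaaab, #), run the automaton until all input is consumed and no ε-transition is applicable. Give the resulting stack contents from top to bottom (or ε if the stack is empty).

(s0, aaaab, #) ⊢ (s1, aaab, X#) ⊢ (s1, aab, #) ⊢ (s1, ab, X#) ⊢ (s1, b, #) ⊢ (s2, ε, ε)
All input consumed in state s2 with stack ε.

ε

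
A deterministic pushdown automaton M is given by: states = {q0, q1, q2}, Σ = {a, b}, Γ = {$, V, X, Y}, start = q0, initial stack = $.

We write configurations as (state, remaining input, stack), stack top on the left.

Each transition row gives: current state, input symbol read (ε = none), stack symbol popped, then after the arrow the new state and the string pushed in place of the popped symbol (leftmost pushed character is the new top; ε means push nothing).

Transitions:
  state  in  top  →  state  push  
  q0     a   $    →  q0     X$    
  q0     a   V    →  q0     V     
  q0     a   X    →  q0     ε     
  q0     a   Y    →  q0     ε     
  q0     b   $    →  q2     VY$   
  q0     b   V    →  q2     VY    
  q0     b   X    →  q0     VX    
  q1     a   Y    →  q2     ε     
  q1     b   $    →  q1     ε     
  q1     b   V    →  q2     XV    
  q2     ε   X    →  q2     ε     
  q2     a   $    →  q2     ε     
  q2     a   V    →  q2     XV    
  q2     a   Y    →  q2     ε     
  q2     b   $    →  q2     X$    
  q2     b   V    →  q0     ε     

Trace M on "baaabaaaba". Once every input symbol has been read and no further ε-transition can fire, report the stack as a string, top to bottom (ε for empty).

VY$

(q0, baaabaaaba, $)
  read b, top $: go to q2, push VY$ → (q2, aaabaaaba, VY$)
  read a, top V: go to q2, push XV → (q2, aabaaaba, XVY$)
  ε-move, top X: go to q2, push ε → (q2, aabaaaba, VY$)
  read a, top V: go to q2, push XV → (q2, abaaaba, XVY$)
  ε-move, top X: go to q2, push ε → (q2, abaaaba, VY$)
  read a, top V: go to q2, push XV → (q2, baaaba, XVY$)
  ε-move, top X: go to q2, push ε → (q2, baaaba, VY$)
  read b, top V: go to q0, push ε → (q0, aaaba, Y$)
  read a, top Y: go to q0, push ε → (q0, aaba, $)
  read a, top $: go to q0, push X$ → (q0, aba, X$)
  read a, top X: go to q0, push ε → (q0, ba, $)
  read b, top $: go to q2, push VY$ → (q2, a, VY$)
  read a, top V: go to q2, push XV → (q2, ε, XVY$)
  ε-move, top X: go to q2, push ε → (q2, ε, VY$)
All input consumed in state q2 with stack VY$.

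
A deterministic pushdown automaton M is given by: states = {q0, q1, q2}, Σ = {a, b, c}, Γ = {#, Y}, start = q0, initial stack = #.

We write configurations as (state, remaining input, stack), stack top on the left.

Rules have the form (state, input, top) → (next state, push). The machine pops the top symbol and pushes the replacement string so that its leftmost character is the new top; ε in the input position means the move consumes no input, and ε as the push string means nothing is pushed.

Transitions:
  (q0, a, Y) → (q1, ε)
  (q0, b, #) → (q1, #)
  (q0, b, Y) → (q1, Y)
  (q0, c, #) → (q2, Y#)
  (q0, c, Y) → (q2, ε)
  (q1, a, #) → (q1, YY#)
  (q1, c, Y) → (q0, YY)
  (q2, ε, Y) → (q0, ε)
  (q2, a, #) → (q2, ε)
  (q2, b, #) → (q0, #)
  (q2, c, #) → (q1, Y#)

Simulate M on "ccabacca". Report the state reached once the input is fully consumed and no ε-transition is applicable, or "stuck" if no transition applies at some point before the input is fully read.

stuck

(q0, ccabacca, #)
  read c, top #: go to q2, push Y# → (q2, cabacca, Y#)
  ε-move, top Y: go to q0, push ε → (q0, cabacca, #)
  read c, top #: go to q2, push Y# → (q2, abacca, Y#)
  ε-move, top Y: go to q0, push ε → (q0, abacca, #)
No transition for (q0, a, top #); M blocks with input abacca remaining.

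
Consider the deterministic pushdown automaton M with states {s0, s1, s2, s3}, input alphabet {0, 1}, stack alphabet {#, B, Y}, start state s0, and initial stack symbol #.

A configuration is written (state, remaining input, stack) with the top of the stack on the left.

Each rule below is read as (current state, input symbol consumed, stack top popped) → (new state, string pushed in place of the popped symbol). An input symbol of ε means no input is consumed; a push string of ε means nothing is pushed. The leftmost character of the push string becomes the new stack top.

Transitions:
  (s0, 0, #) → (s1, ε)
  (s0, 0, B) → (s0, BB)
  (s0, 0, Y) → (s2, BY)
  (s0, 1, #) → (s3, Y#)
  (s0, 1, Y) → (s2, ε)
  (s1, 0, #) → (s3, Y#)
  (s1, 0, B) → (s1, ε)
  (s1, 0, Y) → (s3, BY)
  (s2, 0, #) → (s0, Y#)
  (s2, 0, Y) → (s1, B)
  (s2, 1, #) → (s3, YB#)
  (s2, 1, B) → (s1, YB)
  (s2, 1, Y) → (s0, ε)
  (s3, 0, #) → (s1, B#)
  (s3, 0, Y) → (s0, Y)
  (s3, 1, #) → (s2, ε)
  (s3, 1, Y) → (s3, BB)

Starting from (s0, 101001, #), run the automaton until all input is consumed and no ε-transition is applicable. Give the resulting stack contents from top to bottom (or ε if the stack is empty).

(s0, 101001, #)
  read 1, top #: go to s3, push Y# → (s3, 01001, Y#)
  read 0, top Y: go to s0, push Y → (s0, 1001, Y#)
  read 1, top Y: go to s2, push ε → (s2, 001, #)
  read 0, top #: go to s0, push Y# → (s0, 01, Y#)
  read 0, top Y: go to s2, push BY → (s2, 1, BY#)
  read 1, top B: go to s1, push YB → (s1, ε, YBY#)
All input consumed in state s1 with stack YBY#.

YBY#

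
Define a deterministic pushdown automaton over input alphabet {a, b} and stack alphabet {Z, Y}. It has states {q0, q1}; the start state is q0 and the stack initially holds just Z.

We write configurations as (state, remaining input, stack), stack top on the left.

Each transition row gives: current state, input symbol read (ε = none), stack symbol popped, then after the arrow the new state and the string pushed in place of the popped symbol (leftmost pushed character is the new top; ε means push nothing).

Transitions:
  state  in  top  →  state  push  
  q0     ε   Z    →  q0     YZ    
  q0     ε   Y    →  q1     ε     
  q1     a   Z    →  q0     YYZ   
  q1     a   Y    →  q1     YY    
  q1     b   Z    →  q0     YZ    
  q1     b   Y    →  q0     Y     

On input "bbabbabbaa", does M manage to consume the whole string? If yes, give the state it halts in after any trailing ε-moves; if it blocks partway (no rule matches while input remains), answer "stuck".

(q0, bbabbabbaa, Z)
  ε-move, top Z: go to q0, push YZ → (q0, bbabbabbaa, YZ)
  ε-move, top Y: go to q1, push ε → (q1, bbabbabbaa, Z)
  read b, top Z: go to q0, push YZ → (q0, babbabbaa, YZ)
  ε-move, top Y: go to q1, push ε → (q1, babbabbaa, Z)
  read b, top Z: go to q0, push YZ → (q0, abbabbaa, YZ)
  ε-move, top Y: go to q1, push ε → (q1, abbabbaa, Z)
  read a, top Z: go to q0, push YYZ → (q0, bbabbaa, YYZ)
  ε-move, top Y: go to q1, push ε → (q1, bbabbaa, YZ)
  read b, top Y: go to q0, push Y → (q0, babbaa, YZ)
  ε-move, top Y: go to q1, push ε → (q1, babbaa, Z)
  read b, top Z: go to q0, push YZ → (q0, abbaa, YZ)
  ε-move, top Y: go to q1, push ε → (q1, abbaa, Z)
  read a, top Z: go to q0, push YYZ → (q0, bbaa, YYZ)
  ε-move, top Y: go to q1, push ε → (q1, bbaa, YZ)
  read b, top Y: go to q0, push Y → (q0, baa, YZ)
  ε-move, top Y: go to q1, push ε → (q1, baa, Z)
  read b, top Z: go to q0, push YZ → (q0, aa, YZ)
  ε-move, top Y: go to q1, push ε → (q1, aa, Z)
  read a, top Z: go to q0, push YYZ → (q0, a, YYZ)
  ε-move, top Y: go to q1, push ε → (q1, a, YZ)
  read a, top Y: go to q1, push YY → (q1, ε, YYZ)
All input consumed; M is in state q1.

q1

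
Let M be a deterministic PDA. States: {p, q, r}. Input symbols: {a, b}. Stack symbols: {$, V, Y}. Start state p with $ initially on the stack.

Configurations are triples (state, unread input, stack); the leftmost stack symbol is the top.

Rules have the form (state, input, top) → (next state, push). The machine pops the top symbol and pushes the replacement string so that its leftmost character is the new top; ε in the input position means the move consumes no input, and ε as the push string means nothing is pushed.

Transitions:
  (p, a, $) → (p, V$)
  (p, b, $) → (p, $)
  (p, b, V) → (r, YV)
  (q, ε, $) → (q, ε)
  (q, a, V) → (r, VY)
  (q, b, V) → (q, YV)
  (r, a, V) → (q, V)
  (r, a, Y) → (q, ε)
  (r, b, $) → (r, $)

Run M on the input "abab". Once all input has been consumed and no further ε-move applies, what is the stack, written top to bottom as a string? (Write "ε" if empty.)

(p, abab, $)
  read a, top $: go to p, push V$ → (p, bab, V$)
  read b, top V: go to r, push YV → (r, ab, YV$)
  read a, top Y: go to q, push ε → (q, b, V$)
  read b, top V: go to q, push YV → (q, ε, YV$)
All input consumed in state q with stack YV$.

YV$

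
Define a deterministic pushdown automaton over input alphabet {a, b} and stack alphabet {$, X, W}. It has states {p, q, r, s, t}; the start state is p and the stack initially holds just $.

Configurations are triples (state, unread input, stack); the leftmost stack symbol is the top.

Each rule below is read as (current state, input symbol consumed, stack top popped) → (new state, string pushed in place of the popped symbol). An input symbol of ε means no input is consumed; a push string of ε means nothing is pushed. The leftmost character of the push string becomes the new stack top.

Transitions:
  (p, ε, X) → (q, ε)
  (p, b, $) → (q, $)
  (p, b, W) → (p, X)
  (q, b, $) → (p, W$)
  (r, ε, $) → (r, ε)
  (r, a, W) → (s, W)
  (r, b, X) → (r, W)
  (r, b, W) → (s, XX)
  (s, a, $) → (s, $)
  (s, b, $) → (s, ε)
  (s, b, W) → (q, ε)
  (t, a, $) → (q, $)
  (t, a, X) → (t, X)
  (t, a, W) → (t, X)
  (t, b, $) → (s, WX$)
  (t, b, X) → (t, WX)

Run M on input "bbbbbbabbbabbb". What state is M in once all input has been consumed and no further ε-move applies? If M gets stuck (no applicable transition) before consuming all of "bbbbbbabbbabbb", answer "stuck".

stuck

(p, bbbbbbabbbabbb, $) ⊢ (q, bbbbbabbbabbb, $) ⊢ (p, bbbbabbbabbb, W$) ⊢ (p, bbbabbbabbb, X$) ⊢ (q, bbbabbbabbb, $) ⊢ (p, bbabbbabbb, W$) ⊢ (p, babbbabbb, X$) ⊢ (q, babbbabbb, $) ⊢ (p, abbbabbb, W$)
No transition for (p, a, top W); M blocks with input abbbabbb remaining.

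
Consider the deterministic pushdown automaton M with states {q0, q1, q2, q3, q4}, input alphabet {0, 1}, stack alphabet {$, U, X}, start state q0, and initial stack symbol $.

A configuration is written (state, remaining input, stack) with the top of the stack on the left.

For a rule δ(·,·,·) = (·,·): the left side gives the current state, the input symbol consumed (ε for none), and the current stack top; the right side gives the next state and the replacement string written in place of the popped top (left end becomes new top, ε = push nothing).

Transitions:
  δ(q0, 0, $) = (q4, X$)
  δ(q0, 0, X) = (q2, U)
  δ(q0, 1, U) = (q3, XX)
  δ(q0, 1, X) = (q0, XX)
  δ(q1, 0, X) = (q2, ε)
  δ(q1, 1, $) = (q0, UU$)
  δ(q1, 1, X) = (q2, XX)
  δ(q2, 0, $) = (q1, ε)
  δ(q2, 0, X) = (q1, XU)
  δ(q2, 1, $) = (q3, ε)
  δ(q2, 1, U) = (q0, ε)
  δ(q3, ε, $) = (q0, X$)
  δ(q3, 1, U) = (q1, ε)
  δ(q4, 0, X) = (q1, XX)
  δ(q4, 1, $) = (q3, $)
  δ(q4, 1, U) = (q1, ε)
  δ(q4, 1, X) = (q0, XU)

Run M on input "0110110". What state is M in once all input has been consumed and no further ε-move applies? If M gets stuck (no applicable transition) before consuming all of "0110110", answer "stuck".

q2

(q0, 0110110, $) ⊢ (q4, 110110, X$) ⊢ (q0, 10110, XU$) ⊢ (q0, 0110, XXU$) ⊢ (q2, 110, UXU$) ⊢ (q0, 10, XU$) ⊢ (q0, 0, XXU$) ⊢ (q2, ε, UXU$)
All input consumed; M is in state q2.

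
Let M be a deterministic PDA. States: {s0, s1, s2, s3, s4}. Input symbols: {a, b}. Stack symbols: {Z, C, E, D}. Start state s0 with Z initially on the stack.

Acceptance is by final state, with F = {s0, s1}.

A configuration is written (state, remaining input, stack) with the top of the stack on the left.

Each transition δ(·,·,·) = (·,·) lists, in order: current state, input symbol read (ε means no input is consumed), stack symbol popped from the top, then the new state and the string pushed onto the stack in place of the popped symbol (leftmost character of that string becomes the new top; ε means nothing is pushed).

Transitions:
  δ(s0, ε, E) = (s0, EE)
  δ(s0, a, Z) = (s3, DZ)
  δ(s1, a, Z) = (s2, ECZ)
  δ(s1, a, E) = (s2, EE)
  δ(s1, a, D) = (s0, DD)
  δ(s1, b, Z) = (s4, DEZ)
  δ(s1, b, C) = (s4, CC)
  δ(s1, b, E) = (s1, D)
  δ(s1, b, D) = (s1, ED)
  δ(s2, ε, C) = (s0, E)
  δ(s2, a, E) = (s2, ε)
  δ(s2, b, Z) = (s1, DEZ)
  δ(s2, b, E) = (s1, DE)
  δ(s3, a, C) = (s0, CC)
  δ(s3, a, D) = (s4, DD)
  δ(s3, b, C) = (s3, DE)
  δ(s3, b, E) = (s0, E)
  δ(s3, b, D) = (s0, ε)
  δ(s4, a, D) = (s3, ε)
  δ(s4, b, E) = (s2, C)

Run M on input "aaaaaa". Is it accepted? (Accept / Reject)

Reject

(s0, aaaaaa, Z) ⊢ (s3, aaaaa, DZ) ⊢ (s4, aaaa, DDZ) ⊢ (s3, aaa, DZ) ⊢ (s4, aa, DDZ) ⊢ (s3, a, DZ) ⊢ (s4, ε, DDZ)
All input consumed; state s4 ∉ F and no further ε-move applies.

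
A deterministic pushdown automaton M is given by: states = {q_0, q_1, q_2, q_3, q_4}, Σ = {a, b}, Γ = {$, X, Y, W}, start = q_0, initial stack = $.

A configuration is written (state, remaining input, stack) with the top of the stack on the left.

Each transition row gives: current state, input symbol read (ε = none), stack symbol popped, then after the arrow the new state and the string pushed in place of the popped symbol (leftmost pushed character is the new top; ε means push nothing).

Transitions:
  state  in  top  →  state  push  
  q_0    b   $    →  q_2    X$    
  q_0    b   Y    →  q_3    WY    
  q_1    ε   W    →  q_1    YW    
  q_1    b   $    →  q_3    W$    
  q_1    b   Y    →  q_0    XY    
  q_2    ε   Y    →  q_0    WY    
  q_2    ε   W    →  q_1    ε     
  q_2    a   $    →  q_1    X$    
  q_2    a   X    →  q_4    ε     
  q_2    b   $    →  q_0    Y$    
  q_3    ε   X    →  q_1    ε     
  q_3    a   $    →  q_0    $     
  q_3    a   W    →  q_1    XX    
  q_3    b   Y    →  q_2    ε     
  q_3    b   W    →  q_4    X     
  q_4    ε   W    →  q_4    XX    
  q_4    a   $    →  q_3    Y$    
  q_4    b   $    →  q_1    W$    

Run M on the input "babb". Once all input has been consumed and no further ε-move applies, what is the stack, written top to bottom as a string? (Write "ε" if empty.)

XYW$

(q_0, babb, $)
  read b, top $: go to q_2, push X$ → (q_2, abb, X$)
  read a, top X: go to q_4, push ε → (q_4, bb, $)
  read b, top $: go to q_1, push W$ → (q_1, b, W$)
  ε-move, top W: go to q_1, push YW → (q_1, b, YW$)
  read b, top Y: go to q_0, push XY → (q_0, ε, XYW$)
All input consumed in state q_0 with stack XYW$.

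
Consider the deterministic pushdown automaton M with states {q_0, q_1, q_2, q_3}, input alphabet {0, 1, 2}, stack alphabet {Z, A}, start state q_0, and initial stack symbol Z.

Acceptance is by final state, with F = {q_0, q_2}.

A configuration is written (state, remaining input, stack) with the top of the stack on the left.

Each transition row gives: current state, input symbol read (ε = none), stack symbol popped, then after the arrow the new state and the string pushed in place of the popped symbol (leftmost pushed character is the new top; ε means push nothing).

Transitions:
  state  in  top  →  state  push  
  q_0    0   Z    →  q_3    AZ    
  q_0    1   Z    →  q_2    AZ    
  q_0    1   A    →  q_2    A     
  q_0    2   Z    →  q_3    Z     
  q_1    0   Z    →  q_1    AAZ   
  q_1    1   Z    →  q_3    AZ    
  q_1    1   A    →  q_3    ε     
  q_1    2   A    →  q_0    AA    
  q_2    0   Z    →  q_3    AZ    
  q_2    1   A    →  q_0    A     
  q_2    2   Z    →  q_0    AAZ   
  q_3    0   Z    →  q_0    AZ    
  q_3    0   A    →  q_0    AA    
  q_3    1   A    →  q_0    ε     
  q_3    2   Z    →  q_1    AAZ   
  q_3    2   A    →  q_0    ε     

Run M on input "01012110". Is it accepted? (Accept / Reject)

Reject

(q_0, 01012110, Z)
  read 0, top Z: go to q_3, push AZ → (q_3, 1012110, AZ)
  read 1, top A: go to q_0, push ε → (q_0, 012110, Z)
  read 0, top Z: go to q_3, push AZ → (q_3, 12110, AZ)
  read 1, top A: go to q_0, push ε → (q_0, 2110, Z)
  read 2, top Z: go to q_3, push Z → (q_3, 110, Z)
No transition applies at (q_3, 110, Z); input not fully consumed.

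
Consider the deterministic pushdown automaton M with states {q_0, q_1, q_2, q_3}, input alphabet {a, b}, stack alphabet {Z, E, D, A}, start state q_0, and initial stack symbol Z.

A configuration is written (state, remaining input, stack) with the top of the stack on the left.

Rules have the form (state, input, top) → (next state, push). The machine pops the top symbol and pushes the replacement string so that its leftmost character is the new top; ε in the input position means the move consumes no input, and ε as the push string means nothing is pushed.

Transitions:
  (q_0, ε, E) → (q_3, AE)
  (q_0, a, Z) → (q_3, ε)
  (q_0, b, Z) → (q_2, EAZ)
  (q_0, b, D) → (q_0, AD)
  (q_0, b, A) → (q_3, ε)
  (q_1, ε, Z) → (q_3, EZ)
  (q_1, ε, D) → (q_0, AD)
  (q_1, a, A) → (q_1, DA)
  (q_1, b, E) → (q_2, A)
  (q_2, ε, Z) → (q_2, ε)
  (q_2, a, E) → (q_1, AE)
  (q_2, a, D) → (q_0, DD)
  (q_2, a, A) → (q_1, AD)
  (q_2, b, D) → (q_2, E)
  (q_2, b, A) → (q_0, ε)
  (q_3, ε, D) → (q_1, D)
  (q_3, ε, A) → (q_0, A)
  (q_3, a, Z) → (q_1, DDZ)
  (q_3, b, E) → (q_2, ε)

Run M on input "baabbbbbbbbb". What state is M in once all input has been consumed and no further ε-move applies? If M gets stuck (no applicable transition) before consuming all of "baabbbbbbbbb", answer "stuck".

(q_0, baabbbbbbbbb, Z) ⊢ (q_2, aabbbbbbbbb, EAZ) ⊢ (q_1, abbbbbbbbb, AEAZ) ⊢ (q_1, bbbbbbbbb, DAEAZ) ⊢ (q_0, bbbbbbbbb, ADAEAZ) ⊢ (q_3, bbbbbbbb, DAEAZ) ⊢ (q_1, bbbbbbbb, DAEAZ) ⊢ (q_0, bbbbbbbb, ADAEAZ) ⊢ (q_3, bbbbbbb, DAEAZ) ⊢ (q_1, bbbbbbb, DAEAZ) ⊢ (q_0, bbbbbbb, ADAEAZ) ⊢ (q_3, bbbbbb, DAEAZ) ⊢ (q_1, bbbbbb, DAEAZ) ⊢ (q_0, bbbbbb, ADAEAZ) ⊢ (q_3, bbbbb, DAEAZ) ⊢ (q_1, bbbbb, DAEAZ) ⊢ (q_0, bbbbb, ADAEAZ) ⊢ (q_3, bbbb, DAEAZ) ⊢ (q_1, bbbb, DAEAZ) ⊢ (q_0, bbbb, ADAEAZ) ⊢ (q_3, bbb, DAEAZ) ⊢ (q_1, bbb, DAEAZ) ⊢ (q_0, bbb, ADAEAZ) ⊢ (q_3, bb, DAEAZ) ⊢ (q_1, bb, DAEAZ) ⊢ (q_0, bb, ADAEAZ) ⊢ (q_3, b, DAEAZ) ⊢ (q_1, b, DAEAZ) ⊢ (q_0, b, ADAEAZ) ⊢ (q_3, ε, DAEAZ) ⊢ (q_1, ε, DAEAZ) ⊢ (q_0, ε, ADAEAZ)
All input consumed; M is in state q_0.

q_0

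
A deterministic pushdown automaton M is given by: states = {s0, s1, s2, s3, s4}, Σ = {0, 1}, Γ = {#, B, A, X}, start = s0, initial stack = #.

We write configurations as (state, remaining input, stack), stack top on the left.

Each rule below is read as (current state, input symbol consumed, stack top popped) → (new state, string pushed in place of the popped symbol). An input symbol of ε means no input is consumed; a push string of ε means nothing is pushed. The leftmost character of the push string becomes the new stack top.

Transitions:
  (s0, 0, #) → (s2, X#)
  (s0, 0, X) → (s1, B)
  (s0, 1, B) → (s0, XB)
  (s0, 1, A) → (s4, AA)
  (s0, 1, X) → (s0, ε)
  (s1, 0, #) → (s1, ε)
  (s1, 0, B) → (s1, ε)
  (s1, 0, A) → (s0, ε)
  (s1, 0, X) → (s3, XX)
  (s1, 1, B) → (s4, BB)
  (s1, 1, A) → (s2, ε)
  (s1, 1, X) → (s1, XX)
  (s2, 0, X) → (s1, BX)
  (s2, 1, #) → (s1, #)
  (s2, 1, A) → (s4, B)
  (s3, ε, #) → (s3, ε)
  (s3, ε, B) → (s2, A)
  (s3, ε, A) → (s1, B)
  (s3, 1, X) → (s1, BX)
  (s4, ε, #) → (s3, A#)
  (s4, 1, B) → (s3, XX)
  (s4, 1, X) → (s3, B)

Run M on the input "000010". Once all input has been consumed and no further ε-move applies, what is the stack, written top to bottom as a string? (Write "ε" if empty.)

XX#

(s0, 000010, #) ⊢ (s2, 00010, X#) ⊢ (s1, 0010, BX#) ⊢ (s1, 010, X#) ⊢ (s3, 10, XX#) ⊢ (s1, 0, BXX#) ⊢ (s1, ε, XX#)
All input consumed in state s1 with stack XX#.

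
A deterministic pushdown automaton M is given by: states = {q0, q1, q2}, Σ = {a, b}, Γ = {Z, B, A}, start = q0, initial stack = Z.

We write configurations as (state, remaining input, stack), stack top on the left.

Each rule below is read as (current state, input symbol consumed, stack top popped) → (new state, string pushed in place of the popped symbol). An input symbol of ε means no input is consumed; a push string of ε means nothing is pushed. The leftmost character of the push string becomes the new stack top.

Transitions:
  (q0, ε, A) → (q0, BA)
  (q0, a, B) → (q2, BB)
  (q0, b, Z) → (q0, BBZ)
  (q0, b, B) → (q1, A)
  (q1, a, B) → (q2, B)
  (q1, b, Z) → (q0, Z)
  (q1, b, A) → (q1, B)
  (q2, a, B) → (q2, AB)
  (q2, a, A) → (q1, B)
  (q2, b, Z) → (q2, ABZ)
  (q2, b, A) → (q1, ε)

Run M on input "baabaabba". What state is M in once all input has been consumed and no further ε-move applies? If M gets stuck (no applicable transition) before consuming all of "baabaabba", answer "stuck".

stuck

(q0, baabaabba, Z)
  read b, top Z: go to q0, push BBZ → (q0, aabaabba, BBZ)
  read a, top B: go to q2, push BB → (q2, abaabba, BBBZ)
  read a, top B: go to q2, push AB → (q2, baabba, ABBBZ)
  read b, top A: go to q1, push ε → (q1, aabba, BBBZ)
  read a, top B: go to q2, push B → (q2, abba, BBBZ)
  read a, top B: go to q2, push AB → (q2, bba, ABBBZ)
  read b, top A: go to q1, push ε → (q1, ba, BBBZ)
No transition for (q1, b, top B); M blocks with input ba remaining.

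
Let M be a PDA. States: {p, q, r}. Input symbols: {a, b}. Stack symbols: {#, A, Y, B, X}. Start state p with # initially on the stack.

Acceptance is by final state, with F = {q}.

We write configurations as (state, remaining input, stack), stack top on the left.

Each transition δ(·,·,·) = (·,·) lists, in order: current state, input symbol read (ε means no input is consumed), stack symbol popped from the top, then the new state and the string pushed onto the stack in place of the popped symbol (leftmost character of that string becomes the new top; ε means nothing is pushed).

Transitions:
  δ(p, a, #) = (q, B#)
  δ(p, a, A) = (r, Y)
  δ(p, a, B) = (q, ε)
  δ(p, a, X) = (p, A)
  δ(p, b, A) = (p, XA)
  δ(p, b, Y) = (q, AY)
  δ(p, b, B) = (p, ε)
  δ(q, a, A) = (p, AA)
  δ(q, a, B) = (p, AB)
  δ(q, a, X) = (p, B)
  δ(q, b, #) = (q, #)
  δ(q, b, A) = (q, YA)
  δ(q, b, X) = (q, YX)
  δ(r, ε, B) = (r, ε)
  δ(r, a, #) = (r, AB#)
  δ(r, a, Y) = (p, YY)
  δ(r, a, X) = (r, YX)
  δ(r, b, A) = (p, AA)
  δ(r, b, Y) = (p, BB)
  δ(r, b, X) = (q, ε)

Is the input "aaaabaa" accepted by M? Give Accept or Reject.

Reject

No computation consumes all input and reaches a final state.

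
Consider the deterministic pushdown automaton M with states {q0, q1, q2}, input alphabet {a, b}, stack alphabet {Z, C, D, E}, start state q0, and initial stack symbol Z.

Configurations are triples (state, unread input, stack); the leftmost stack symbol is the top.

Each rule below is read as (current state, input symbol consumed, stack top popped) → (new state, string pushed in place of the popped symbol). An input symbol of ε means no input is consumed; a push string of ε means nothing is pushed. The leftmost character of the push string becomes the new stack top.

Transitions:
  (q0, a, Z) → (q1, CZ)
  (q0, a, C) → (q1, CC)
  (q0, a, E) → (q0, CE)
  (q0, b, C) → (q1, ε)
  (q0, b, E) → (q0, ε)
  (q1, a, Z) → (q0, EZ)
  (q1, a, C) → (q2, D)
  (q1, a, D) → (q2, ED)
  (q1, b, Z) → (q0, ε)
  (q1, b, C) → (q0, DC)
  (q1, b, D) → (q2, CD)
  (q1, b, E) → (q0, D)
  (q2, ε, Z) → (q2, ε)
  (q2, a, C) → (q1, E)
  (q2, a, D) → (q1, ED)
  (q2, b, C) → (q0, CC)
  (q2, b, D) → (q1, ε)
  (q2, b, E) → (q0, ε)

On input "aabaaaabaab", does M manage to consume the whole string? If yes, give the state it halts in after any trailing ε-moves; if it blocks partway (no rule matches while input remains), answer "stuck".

(q0, aabaaaabaab, Z) ⊢ (q1, abaaaabaab, CZ) ⊢ (q2, baaaabaab, DZ) ⊢ (q1, aaaabaab, Z) ⊢ (q0, aaabaab, EZ) ⊢ (q0, aabaab, CEZ) ⊢ (q1, abaab, CCEZ) ⊢ (q2, baab, DCEZ) ⊢ (q1, aab, CEZ) ⊢ (q2, ab, DEZ) ⊢ (q1, b, EDEZ) ⊢ (q0, ε, DDEZ)
All input consumed; M is in state q0.

q0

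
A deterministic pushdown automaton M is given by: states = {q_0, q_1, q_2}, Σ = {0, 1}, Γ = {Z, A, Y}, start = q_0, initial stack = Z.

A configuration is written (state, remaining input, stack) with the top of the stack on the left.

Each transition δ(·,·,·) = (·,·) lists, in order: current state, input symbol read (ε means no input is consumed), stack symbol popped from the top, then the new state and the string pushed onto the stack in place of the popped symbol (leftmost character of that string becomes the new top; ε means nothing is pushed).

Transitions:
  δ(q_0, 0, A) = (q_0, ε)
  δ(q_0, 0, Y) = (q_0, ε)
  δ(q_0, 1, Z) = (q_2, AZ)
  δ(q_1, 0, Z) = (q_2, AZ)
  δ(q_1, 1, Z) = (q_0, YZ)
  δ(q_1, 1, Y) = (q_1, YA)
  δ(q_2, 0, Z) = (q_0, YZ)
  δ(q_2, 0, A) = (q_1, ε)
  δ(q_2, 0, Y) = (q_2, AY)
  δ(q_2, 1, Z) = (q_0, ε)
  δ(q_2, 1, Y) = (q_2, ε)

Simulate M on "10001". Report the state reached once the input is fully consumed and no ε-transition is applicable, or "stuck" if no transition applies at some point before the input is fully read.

q_0

(q_0, 10001, Z)
  read 1, top Z: go to q_2, push AZ → (q_2, 0001, AZ)
  read 0, top A: go to q_1, push ε → (q_1, 001, Z)
  read 0, top Z: go to q_2, push AZ → (q_2, 01, AZ)
  read 0, top A: go to q_1, push ε → (q_1, 1, Z)
  read 1, top Z: go to q_0, push YZ → (q_0, ε, YZ)
All input consumed; M is in state q_0.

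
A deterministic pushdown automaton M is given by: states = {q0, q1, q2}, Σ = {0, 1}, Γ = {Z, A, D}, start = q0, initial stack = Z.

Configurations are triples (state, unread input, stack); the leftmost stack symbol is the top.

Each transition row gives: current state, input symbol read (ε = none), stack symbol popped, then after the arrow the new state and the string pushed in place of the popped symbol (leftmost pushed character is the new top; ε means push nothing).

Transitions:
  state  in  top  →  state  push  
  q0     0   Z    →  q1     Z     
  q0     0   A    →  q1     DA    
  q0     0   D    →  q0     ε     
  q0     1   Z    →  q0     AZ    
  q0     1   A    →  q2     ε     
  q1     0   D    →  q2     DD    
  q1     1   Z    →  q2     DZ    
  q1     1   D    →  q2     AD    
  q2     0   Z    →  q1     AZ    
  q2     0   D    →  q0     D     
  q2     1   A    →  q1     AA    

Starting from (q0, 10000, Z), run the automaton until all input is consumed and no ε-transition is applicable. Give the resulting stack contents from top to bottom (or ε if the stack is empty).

(q0, 10000, Z) ⊢ (q0, 0000, AZ) ⊢ (q1, 000, DAZ) ⊢ (q2, 00, DDAZ) ⊢ (q0, 0, DDAZ) ⊢ (q0, ε, DAZ)
All input consumed in state q0 with stack DAZ.

DAZ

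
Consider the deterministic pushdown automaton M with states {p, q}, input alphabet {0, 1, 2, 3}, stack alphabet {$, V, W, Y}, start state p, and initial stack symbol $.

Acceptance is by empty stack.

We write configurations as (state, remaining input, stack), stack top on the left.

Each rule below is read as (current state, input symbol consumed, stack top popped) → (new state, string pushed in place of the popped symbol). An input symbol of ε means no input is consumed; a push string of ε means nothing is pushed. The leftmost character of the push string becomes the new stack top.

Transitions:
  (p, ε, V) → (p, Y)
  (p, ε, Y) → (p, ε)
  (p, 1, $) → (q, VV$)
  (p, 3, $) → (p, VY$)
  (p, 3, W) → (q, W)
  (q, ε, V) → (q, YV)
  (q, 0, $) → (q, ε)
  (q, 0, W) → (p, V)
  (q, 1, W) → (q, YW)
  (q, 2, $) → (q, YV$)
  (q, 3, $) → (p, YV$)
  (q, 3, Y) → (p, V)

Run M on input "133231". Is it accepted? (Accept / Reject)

(p, 133231, $)
  read 1, top $: go to q, push VV$ → (q, 33231, VV$)
  ε-move, top V: go to q, push YV → (q, 33231, YVV$)
  read 3, top Y: go to p, push V → (p, 3231, VVV$)
  ε-move, top V: go to p, push Y → (p, 3231, YVV$)
  ε-move, top Y: go to p, push ε → (p, 3231, VV$)
  ε-move, top V: go to p, push Y → (p, 3231, YV$)
  ε-move, top Y: go to p, push ε → (p, 3231, V$)
  ε-move, top V: go to p, push Y → (p, 3231, Y$)
  ε-move, top Y: go to p, push ε → (p, 3231, $)
  read 3, top $: go to p, push VY$ → (p, 231, VY$)
  ε-move, top V: go to p, push Y → (p, 231, YY$)
  ε-move, top Y: go to p, push ε → (p, 231, Y$)
  ε-move, top Y: go to p, push ε → (p, 231, $)
No transition applies at (p, 231, $); input not fully consumed.

Reject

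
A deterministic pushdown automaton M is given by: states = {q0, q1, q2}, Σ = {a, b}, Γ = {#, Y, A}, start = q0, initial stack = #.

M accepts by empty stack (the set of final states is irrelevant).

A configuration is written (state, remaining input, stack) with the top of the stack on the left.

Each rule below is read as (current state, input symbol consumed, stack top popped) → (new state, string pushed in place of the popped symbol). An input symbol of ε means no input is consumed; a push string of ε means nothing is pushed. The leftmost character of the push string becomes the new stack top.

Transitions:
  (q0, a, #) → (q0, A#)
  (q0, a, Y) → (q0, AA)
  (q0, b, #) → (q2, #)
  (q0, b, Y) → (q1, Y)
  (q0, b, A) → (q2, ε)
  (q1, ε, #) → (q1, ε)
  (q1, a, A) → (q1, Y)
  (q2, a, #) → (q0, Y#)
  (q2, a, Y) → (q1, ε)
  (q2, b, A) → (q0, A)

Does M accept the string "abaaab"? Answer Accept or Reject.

Reject

(q0, abaaab, #)
  read a, top #: go to q0, push A# → (q0, baaab, A#)
  read b, top A: go to q2, push ε → (q2, aaab, #)
  read a, top #: go to q0, push Y# → (q0, aab, Y#)
  read a, top Y: go to q0, push AA → (q0, ab, AA#)
No transition applies at (q0, ab, AA#); input not fully consumed.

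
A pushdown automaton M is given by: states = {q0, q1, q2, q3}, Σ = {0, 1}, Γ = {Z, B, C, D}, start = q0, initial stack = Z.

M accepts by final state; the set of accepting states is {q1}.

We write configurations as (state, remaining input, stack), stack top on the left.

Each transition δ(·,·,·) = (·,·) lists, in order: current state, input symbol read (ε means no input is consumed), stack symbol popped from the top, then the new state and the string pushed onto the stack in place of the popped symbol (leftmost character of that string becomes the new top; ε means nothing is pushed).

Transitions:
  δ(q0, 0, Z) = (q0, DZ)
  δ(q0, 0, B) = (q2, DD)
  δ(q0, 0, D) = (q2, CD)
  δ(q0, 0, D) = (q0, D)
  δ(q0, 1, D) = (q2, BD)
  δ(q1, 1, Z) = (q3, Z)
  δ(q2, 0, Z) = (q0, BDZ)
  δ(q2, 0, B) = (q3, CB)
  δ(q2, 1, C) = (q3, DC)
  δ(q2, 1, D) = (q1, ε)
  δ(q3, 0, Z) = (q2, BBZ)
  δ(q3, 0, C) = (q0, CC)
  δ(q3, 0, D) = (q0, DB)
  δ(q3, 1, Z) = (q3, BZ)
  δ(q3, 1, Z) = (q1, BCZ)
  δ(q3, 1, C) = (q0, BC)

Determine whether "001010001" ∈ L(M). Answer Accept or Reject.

Reject

No computation consumes all input and reaches a final state.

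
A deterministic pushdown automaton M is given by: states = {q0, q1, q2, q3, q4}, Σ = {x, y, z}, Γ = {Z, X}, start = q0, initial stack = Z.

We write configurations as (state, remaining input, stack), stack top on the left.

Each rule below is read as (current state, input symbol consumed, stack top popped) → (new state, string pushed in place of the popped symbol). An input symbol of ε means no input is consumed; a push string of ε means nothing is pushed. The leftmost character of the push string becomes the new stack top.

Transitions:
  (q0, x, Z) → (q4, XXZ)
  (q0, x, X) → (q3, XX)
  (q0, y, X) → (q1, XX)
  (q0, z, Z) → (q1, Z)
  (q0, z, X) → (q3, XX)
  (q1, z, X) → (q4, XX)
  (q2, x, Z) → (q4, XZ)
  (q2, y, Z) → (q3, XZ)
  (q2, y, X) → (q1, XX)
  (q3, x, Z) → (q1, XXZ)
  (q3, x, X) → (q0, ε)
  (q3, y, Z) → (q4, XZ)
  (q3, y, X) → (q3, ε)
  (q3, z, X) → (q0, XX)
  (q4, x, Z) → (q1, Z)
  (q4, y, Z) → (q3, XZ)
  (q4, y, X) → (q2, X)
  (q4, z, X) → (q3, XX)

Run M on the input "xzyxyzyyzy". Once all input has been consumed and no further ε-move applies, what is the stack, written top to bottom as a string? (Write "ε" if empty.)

(q0, xzyxyzyyzy, Z)
  read x, top Z: go to q4, push XXZ → (q4, zyxyzyyzy, XXZ)
  read z, top X: go to q3, push XX → (q3, yxyzyyzy, XXXZ)
  read y, top X: go to q3, push ε → (q3, xyzyyzy, XXZ)
  read x, top X: go to q0, push ε → (q0, yzyyzy, XZ)
  read y, top X: go to q1, push XX → (q1, zyyzy, XXZ)
  read z, top X: go to q4, push XX → (q4, yyzy, XXXZ)
  read y, top X: go to q2, push X → (q2, yzy, XXXZ)
  read y, top X: go to q1, push XX → (q1, zy, XXXXZ)
  read z, top X: go to q4, push XX → (q4, y, XXXXXZ)
  read y, top X: go to q2, push X → (q2, ε, XXXXXZ)
All input consumed in state q2 with stack XXXXXZ.

XXXXXZ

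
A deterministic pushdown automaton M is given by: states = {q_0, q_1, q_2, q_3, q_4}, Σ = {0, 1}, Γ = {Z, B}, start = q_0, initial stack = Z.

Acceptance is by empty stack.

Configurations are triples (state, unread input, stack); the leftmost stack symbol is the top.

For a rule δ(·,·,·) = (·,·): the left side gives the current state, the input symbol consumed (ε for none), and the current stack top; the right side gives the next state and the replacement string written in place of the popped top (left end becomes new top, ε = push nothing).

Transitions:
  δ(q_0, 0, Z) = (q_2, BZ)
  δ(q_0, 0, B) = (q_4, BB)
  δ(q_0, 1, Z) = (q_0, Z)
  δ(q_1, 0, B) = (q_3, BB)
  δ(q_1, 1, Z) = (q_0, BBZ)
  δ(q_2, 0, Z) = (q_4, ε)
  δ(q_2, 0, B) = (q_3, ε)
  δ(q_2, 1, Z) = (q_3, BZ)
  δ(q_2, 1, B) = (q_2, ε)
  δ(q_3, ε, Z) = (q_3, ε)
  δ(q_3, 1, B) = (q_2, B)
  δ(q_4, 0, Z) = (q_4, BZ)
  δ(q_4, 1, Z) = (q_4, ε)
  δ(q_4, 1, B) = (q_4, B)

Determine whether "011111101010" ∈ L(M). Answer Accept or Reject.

Reject

(q_0, 011111101010, Z)
  read 0, top Z: go to q_2, push BZ → (q_2, 11111101010, BZ)
  read 1, top B: go to q_2, push ε → (q_2, 1111101010, Z)
  read 1, top Z: go to q_3, push BZ → (q_3, 111101010, BZ)
  read 1, top B: go to q_2, push B → (q_2, 11101010, BZ)
  read 1, top B: go to q_2, push ε → (q_2, 1101010, Z)
  read 1, top Z: go to q_3, push BZ → (q_3, 101010, BZ)
  read 1, top B: go to q_2, push B → (q_2, 01010, BZ)
  read 0, top B: go to q_3, push ε → (q_3, 1010, Z)
  ε-move, top Z: go to q_3, push ε → (q_3, 1010, ε)
No transition applies at (q_3, 1010, ε); input not fully consumed.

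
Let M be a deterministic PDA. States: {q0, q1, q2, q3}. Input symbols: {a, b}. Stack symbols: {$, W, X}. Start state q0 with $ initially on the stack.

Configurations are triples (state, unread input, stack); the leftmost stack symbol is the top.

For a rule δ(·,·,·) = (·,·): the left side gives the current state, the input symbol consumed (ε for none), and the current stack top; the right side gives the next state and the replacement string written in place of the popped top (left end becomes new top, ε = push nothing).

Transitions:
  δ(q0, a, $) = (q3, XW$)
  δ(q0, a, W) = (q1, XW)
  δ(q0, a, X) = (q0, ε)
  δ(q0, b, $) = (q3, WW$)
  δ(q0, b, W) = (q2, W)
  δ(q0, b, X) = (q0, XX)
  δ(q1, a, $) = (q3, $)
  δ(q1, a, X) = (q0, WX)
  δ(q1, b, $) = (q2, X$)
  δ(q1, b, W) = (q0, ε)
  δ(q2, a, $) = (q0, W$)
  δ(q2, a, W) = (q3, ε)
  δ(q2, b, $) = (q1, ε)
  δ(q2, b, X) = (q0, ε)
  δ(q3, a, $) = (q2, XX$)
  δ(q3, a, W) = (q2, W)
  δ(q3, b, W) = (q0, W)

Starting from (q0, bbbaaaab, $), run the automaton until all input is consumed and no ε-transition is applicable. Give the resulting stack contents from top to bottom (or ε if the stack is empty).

(q0, bbbaaaab, $)
  read b, top $: go to q3, push WW$ → (q3, bbaaaab, WW$)
  read b, top W: go to q0, push W → (q0, baaaab, WW$)
  read b, top W: go to q2, push W → (q2, aaaab, WW$)
  read a, top W: go to q3, push ε → (q3, aaab, W$)
  read a, top W: go to q2, push W → (q2, aab, W$)
  read a, top W: go to q3, push ε → (q3, ab, $)
  read a, top $: go to q2, push XX$ → (q2, b, XX$)
  read b, top X: go to q0, push ε → (q0, ε, X$)
All input consumed in state q0 with stack X$.

X$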